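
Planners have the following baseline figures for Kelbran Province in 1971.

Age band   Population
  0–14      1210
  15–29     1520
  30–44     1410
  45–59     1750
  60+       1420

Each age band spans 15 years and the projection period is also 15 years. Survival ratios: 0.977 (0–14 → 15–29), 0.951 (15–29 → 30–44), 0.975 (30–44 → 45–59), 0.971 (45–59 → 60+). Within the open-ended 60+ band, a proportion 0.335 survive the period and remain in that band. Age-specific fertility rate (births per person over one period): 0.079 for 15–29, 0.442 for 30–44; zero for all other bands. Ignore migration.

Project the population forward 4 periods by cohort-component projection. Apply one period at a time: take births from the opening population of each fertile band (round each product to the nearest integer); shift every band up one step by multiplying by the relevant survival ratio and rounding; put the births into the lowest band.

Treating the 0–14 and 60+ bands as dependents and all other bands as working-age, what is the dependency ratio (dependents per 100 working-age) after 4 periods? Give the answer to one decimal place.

Numbering the bands 1..5 from youngest to oldest:
— Period 1 —
Births: 1520 × 0.079 = 120 ; 1410 × 0.442 = 623 — total 743
Band 2: 1210 × 0.977 = 1182
Band 3: 1520 × 0.951 = 1446
Band 4: 1410 × 0.975 = 1375
Band 5: 1750 × 0.971 + 1420 × 0.335 = 1699 + 476 = 2175
→ [743, 1182, 1446, 1375, 2175]
— Period 2 —
Births: 1182 × 0.079 = 93 ; 1446 × 0.442 = 639 — total 732
Band 2: 743 × 0.977 = 726
Band 3: 1182 × 0.951 = 1124
Band 4: 1446 × 0.975 = 1410
Band 5: 1375 × 0.971 + 2175 × 0.335 = 1335 + 729 = 2064
→ [732, 726, 1124, 1410, 2064]
— Period 3 —
Births: 726 × 0.079 = 57 ; 1124 × 0.442 = 497 — total 554
Band 2: 732 × 0.977 = 715
Band 3: 726 × 0.951 = 690
Band 4: 1124 × 0.975 = 1096
Band 5: 1410 × 0.971 + 2064 × 0.335 = 1369 + 691 = 2060
→ [554, 715, 690, 1096, 2060]
— Period 4 —
Births: 715 × 0.079 = 56 ; 690 × 0.442 = 305 — total 361
Band 2: 554 × 0.977 = 541
Band 3: 715 × 0.951 = 680
Band 4: 690 × 0.975 = 673
Band 5: 1096 × 0.971 + 2060 × 0.335 = 1064 + 690 = 1754
→ [361, 541, 680, 673, 1754]
Dependents (band 0–14 + band 60+) = 361 + 1754 = 2115; working-age = 1894; ratio = 2115/1894 × 100 = 111.7

111.7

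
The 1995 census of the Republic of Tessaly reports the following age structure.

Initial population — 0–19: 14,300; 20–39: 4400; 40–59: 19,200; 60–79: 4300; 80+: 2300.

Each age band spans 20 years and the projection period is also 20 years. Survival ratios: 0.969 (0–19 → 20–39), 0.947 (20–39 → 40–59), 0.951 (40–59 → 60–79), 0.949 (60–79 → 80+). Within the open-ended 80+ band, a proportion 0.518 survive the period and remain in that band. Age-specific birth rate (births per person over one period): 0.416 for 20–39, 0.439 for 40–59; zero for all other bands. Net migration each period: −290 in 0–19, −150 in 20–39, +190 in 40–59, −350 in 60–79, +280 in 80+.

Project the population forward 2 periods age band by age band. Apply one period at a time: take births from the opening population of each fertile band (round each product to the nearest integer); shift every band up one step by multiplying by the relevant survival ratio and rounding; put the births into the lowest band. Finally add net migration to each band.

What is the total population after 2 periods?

(Bands numbered youngest = 1 to oldest = 5.)
— Period 1 —
Births: 4400 × 0.416 = 1830 ; 19200 × 0.439 = 8429 ⇒ total 10259
Band 2: 14300 × 0.969 = 13857
Band 3: 4400 × 0.947 = 4167
Band 4: 19200 × 0.951 = 18259
Band 5: 4300 × 0.949 + 2300 × 0.518 = 4081 + 1191 = 5272
Net migration: Band 1 − 290 → 9969; Band 2 − 150 → 13707; Band 3 + 190 → 4357; Band 4 − 350 → 17909; Band 5 + 280 → 5552
Giving 9969 / 13707 / 4357 / 17909 / 5552.
— Period 2 —
Births: 13707 × 0.416 = 5702 ; 4357 × 0.439 = 1913 ⇒ total 7615
Band 2: 9969 × 0.969 = 9660
Band 3: 13707 × 0.947 = 12981
Band 4: 4357 × 0.951 = 4144
Band 5: 17909 × 0.949 + 5552 × 0.518 = 16996 + 2876 = 19872
Net migration: Band 1 − 290 → 7325; Band 2 − 150 → 9510; Band 3 + 190 → 13171; Band 4 − 350 → 3794; Band 5 + 280 → 20152
Giving 7325 / 9510 / 13171 / 3794 / 20152.
Total after period 2: 7325 + 9510 + 13171 + 3794 + 20152 = 53952

53952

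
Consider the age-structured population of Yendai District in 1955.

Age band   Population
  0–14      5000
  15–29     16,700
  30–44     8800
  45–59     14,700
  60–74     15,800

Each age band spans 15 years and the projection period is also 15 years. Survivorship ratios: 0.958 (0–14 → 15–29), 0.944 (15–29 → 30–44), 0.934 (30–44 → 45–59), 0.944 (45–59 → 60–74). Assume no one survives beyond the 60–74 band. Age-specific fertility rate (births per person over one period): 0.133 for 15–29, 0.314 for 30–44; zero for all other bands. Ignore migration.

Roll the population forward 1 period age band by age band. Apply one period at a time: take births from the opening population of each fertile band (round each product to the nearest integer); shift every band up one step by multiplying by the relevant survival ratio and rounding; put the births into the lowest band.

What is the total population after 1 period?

47635

Numbering the bands 1..5 from youngest to oldest:
Period 1:
Births: 16700 × 0.133 = 2221  |  8800 × 0.314 = 2763 — total 4984
Band 2: 5000 × 0.958 = 4790
Band 3: 16700 × 0.944 = 15765
Band 4: 8800 × 0.934 = 8219
Band 5: 14700 × 0.944 = 13877
End of period: [4984, 4790, 15765, 8219, 13877]
Total after period 1: 4984 + 4790 + 15765 + 8219 + 13877 = 47635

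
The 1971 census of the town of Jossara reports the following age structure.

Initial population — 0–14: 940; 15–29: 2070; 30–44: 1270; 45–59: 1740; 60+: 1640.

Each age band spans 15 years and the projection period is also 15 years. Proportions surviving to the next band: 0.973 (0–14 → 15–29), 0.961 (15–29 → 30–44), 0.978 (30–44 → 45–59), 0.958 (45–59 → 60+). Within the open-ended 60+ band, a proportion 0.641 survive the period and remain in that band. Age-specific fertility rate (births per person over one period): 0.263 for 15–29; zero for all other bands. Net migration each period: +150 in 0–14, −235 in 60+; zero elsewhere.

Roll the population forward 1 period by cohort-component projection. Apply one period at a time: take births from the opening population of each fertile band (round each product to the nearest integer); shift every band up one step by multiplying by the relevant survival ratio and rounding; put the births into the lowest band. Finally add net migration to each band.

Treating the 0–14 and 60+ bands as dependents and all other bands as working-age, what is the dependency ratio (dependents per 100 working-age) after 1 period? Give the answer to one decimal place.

76.6

Call the groups 1 to 5, youngest first.
Period 1:
Births: 2070 × 0.263 = 544
Group 2: 940 × 0.973 = 915
Group 3: 2070 × 0.961 = 1989
Group 4: 1270 × 0.978 = 1242
Group 5: 1740 × 0.958 + 1640 × 0.641 = 1667 + 1051 = 2718
Net migration: Group 1 + 150 → 694; Group 5 − 235 → 2483
→ [694, 915, 1989, 1242, 2483]
Dependents (band 0–14 + band 60+) = 694 + 2483 = 3177; working-age = 4146; ratio = 3177/4146 × 100 = 76.6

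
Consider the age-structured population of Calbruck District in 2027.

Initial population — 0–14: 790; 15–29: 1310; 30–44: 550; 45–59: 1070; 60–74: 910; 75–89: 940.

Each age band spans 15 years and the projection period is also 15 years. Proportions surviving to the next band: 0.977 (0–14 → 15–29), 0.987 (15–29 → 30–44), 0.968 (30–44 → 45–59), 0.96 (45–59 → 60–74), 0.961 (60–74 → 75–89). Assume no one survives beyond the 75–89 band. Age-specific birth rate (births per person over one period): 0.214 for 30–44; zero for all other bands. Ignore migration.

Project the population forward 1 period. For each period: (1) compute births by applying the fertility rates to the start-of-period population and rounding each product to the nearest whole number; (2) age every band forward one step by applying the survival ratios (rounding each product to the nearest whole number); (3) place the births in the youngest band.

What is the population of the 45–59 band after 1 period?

532

Call the bands 1 to 6, youngest first.
[period 1]
Births: 550 × 0.214 = 118
Band 2: 790 × 0.977 = 772
Band 3: 1310 × 0.987 = 1293
Band 4: 550 × 0.968 = 532
Band 5: 1070 × 0.96 = 1027
Band 6: 910 × 0.961 = 875
End of period: [118, 772, 1293, 532, 1027, 875]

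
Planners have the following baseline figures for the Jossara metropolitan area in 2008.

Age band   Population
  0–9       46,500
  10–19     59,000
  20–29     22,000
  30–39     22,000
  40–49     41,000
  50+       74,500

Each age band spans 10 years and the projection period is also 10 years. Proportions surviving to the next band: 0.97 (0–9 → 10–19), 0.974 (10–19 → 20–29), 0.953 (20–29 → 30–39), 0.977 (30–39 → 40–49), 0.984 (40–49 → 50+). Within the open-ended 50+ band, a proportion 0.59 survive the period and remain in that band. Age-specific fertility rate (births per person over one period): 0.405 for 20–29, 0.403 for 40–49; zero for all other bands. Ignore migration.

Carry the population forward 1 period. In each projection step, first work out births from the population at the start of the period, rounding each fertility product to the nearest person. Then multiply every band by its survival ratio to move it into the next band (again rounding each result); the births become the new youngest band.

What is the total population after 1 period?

254763

Period 1.
Births: 22000 * 0.405 = 8910, 41000 * 0.403 = 16523 — total 25433
10–19: 46500 * 0.97 = 45105
20–29: 59000 * 0.974 = 57466
30–39: 22000 * 0.953 = 20966
40–49: 22000 * 0.977 = 21494
50+: 41000 * 0.984 + 74500 * 0.59 = 40344 + 43955 = 84299
End of period: [25433, 45105, 57466, 20966, 21494, 84299]
Total after period 1: 25433 + 45105 + 57466 + 20966 + 21494 + 84299 = 254763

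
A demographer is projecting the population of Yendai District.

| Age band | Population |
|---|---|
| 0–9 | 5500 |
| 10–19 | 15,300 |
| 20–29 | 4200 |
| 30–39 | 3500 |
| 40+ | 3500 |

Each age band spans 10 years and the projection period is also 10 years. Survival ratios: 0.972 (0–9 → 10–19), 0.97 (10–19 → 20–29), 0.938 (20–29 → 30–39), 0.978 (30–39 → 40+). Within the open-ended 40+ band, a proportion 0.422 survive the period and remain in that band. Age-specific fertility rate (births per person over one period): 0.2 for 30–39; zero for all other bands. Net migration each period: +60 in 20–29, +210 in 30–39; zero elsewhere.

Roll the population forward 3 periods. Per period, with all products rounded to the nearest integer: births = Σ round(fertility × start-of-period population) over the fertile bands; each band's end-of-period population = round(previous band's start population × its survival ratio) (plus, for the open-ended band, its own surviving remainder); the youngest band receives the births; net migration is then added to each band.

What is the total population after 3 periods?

25956

Let group 1 be 0–9 through group 5 = 40+.
Period 1.
Births: 3500 × 0.2 = 700
Group 2: 5500 × 0.972 = 5346
Group 3: 15300 × 0.97 = 14841
Group 4: 4200 × 0.938 = 3940
Group 5: 3500 × 0.978 + 3500 × 0.422 = 3423 + 1477 = 4900
Net migration: Group 3 + 60 → 14901; Group 4 + 210 → 4150
End of period: [700, 5346, 14901, 4150, 4900]
Period 2.
Births: 4150 × 0.2 = 830
Group 2: 700 × 0.972 = 680
Group 3: 5346 × 0.97 = 5186
Group 4: 14901 × 0.938 = 13977
Group 5: 4150 × 0.978 + 4900 × 0.422 = 4059 + 2068 = 6127
Net migration: Group 3 + 60 → 5246; Group 4 + 210 → 14187
End of period: [830, 680, 5246, 14187, 6127]
Period 3.
Births: 14187 × 0.2 = 2837
Group 2: 830 × 0.972 = 807
Group 3: 680 × 0.97 = 660
Group 4: 5246 × 0.938 = 4921
Group 5: 14187 × 0.978 + 6127 × 0.422 = 13875 + 2586 = 16461
Net migration: Group 3 + 60 → 720; Group 4 + 210 → 5131
End of period: [2837, 807, 720, 5131, 16461]
Total after period 3: 2837 + 807 + 720 + 5131 + 16461 = 25956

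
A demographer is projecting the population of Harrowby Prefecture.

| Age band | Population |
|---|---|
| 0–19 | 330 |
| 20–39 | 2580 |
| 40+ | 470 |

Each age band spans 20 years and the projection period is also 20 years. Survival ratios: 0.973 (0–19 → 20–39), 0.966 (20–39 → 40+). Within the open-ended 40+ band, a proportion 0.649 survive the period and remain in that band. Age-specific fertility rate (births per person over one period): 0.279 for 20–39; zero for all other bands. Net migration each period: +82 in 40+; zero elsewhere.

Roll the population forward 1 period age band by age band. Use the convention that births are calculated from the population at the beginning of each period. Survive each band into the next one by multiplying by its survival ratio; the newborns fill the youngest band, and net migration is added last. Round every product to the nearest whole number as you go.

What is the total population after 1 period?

3920

Period 1.
Births: 2580 * 0.279 = 720
20–39: 330 * 0.973 = 321
40+: 2580 * 0.966 + 470 * 0.649 = 2492 + 305 = 2797
Net migration: 40+ + 82 → 2879
Giving 720 / 321 / 2879.
Total after period 1: 720 + 321 + 2879 = 3920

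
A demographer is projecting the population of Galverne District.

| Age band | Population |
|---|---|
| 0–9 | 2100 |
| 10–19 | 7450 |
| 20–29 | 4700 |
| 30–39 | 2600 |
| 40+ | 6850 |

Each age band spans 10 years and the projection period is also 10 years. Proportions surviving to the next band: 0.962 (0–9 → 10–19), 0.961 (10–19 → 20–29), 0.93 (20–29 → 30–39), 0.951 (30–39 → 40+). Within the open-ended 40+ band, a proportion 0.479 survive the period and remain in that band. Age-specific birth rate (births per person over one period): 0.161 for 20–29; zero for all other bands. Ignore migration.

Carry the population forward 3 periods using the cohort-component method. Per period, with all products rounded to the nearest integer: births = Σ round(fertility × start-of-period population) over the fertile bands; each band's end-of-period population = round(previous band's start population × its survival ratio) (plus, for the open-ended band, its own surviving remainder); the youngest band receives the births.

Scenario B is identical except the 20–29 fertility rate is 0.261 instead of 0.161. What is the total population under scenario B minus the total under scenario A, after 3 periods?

Numbering the bands 1..5 from youngest to oldest:
— Period 1 —
Births: 4700 × 0.161 = 757
Band 2: 2100 × 0.962 = 2020
Band 3: 7450 × 0.961 = 7159
Band 4: 4700 × 0.93 = 4371
Band 5: 2600 × 0.951 + 6850 × 0.479 = 2473 + 3281 = 5754
Population now: 0–9=757, 10–19=2020, 20–29=7159, 30–39=4371, 40+=5754
— Period 2 —
Births: 7159 × 0.161 = 1153
Band 2: 757 × 0.962 = 728
Band 3: 2020 × 0.961 = 1941
Band 4: 7159 × 0.93 = 6658
Band 5: 4371 × 0.951 + 5754 × 0.479 = 4157 + 2756 = 6913
Population now: 0–9=1153, 10–19=728, 20–29=1941, 30–39=6658, 40+=6913
— Period 3 —
Births: 1941 × 0.161 = 313
Band 2: 1153 × 0.962 = 1109
Band 3: 728 × 0.961 = 700
Band 4: 1941 × 0.93 = 1805
Band 5: 6658 × 0.951 + 6913 × 0.479 = 6332 + 3311 = 9643
Population now: 0–9=313, 10–19=1109, 20–29=700, 30–39=1805, 40+=9643
Scenario A total after 3 periods: 13570
Scenario B projection —
— Period 1 —
Births: 4700 × 0.261 = 1227
Band 2: 2100 × 0.962 = 2020
Band 3: 7450 × 0.961 = 7159
Band 4: 4700 × 0.93 = 4371
Band 5: 2600 × 0.951 + 6850 × 0.479 = 2473 + 3281 = 5754
Population now: 0–9=1227, 10–19=2020, 20–29=7159, 30–39=4371, 40+=5754
— Period 2 —
Births: 7159 × 0.261 = 1868
Band 2: 1227 × 0.962 = 1180
Band 3: 2020 × 0.961 = 1941
Band 4: 7159 × 0.93 = 6658
Band 5: 4371 × 0.951 + 5754 × 0.479 = 4157 + 2756 = 6913
Population now: 0–9=1868, 10–19=1180, 20–29=1941, 30–39=6658, 40+=6913
— Period 3 —
Births: 1941 × 0.261 = 507
Band 2: 1868 × 0.962 = 1797
Band 3: 1180 × 0.961 = 1134
Band 4: 1941 × 0.93 = 1805
Band 5: 6658 × 0.951 + 6913 × 0.479 = 6332 + 3311 = 9643
Population now: 0–9=507, 10–19=1797, 20–29=1134, 30–39=1805, 40+=9643
Scenario B total after 3 periods: 14886
Difference B − A = 14886 − 13570 = 1316

1316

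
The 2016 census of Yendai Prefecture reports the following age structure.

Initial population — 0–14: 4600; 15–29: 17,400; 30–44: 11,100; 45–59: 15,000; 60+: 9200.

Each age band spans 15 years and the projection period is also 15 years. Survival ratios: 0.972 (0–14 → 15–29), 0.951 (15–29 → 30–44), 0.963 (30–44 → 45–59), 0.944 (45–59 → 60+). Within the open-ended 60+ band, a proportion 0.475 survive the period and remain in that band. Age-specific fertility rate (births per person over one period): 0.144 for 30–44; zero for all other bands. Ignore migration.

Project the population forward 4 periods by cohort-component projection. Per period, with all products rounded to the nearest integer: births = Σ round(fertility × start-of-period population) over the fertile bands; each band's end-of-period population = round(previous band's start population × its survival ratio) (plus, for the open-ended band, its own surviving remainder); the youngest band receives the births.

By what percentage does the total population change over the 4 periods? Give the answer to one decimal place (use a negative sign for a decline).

Numbering the bands 1..5 from youngest to oldest:
— Period 1 —
Births: 11100 × 0.144 = 1598
Band 2: 4600 × 0.972 = 4471
Band 3: 17400 × 0.951 = 16547
Band 4: 11100 × 0.963 = 10689
Band 5: 15000 × 0.944 + 9200 × 0.475 = 14160 + 4370 = 18530
Giving 1598 / 4471 / 16547 / 10689 / 18530.
— Period 2 —
Births: 16547 × 0.144 = 2383
Band 2: 1598 × 0.972 = 1553
Band 3: 4471 × 0.951 = 4252
Band 4: 16547 × 0.963 = 15935
Band 5: 10689 × 0.944 + 18530 × 0.475 = 10090 + 8802 = 18892
Giving 2383 / 1553 / 4252 / 15935 / 18892.
— Period 3 —
Births: 4252 × 0.144 = 612
Band 2: 2383 × 0.972 = 2316
Band 3: 1553 × 0.951 = 1477
Band 4: 4252 × 0.963 = 4095
Band 5: 15935 × 0.944 + 18892 × 0.475 = 15043 + 8974 = 24017
Giving 612 / 2316 / 1477 / 4095 / 24017.
— Period 4 —
Births: 1477 × 0.144 = 213
Band 2: 612 × 0.972 = 595
Band 3: 2316 × 0.951 = 2203
Band 4: 1477 × 0.963 = 1422
Band 5: 4095 × 0.944 + 24017 × 0.475 = 3866 + 11408 = 15274
Giving 213 / 595 / 2203 / 1422 / 15274.
Total: 57300 → 19707; change = -37593; percentage change = -65.6%

-65.6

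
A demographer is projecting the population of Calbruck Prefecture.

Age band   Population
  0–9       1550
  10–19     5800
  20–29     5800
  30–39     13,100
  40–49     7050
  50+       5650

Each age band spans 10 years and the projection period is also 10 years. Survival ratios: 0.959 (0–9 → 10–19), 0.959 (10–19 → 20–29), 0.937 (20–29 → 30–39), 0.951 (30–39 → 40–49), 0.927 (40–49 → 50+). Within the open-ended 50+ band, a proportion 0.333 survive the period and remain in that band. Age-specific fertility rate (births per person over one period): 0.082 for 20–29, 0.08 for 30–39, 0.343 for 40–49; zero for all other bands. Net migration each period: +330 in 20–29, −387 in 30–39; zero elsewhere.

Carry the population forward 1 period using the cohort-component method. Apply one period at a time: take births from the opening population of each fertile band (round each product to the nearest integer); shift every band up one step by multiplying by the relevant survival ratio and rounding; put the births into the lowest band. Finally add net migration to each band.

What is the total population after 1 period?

Period 1:
Births: 5800 × 0.082 = 476  |  13100 × 0.08 = 1048  |  7050 × 0.343 = 2418 — total 3942
10–19: 1550 × 0.959 = 1486
20–29: 5800 × 0.959 = 5562
30–39: 5800 × 0.937 = 5435
40–49: 13100 × 0.951 = 12458
50+: 7050 × 0.927 + 5650 × 0.333 = 6535 + 1881 = 8416
Net migration: 20–29 + 330 → 5892; 30–39 − 387 → 5048
Giving 3942 / 1486 / 5892 / 5048 / 12458 / 8416.
Total after period 1: 3942 + 1486 + 5892 + 5048 + 12458 + 8416 = 37242

37242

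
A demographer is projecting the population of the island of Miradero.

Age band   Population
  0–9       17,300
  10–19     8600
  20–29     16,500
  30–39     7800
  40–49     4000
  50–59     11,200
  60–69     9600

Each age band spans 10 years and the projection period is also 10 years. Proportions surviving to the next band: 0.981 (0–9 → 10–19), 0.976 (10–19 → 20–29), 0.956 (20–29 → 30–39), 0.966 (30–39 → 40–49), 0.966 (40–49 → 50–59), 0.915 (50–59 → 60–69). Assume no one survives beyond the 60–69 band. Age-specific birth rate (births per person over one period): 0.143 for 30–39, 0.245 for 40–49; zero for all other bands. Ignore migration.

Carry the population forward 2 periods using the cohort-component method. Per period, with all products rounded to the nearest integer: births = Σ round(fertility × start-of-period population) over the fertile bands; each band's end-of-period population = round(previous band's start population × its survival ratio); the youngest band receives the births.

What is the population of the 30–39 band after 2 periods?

8025

Period 1.
Births: 7800 × 0.143 = 1115, 4000 × 0.245 = 980 → 2095
10–19: 17300 × 0.981 = 16971
20–29: 8600 × 0.976 = 8394
30–39: 16500 × 0.956 = 15774
40–49: 7800 × 0.966 = 7535
50–59: 4000 × 0.966 = 3864
60–69: 11200 × 0.915 = 10248
Population now: 0–9=2095, 10–19=16971, 20–29=8394, 30–39=15774, 40–49=7535, 50–59=3864, 60–69=10248
Period 2.
Births: 15774 × 0.143 = 2256, 7535 × 0.245 = 1846 → 4102
10–19: 2095 × 0.981 = 2055
20–29: 16971 × 0.976 = 16564
30–39: 8394 × 0.956 = 8025
40–49: 15774 × 0.966 = 15238
50–59: 7535 × 0.966 = 7279
60–69: 3864 × 0.915 = 3536
Population now: 0–9=4102, 10–19=2055, 20–29=16564, 30–39=8025, 40–49=15238, 50–59=7279, 60–69=3536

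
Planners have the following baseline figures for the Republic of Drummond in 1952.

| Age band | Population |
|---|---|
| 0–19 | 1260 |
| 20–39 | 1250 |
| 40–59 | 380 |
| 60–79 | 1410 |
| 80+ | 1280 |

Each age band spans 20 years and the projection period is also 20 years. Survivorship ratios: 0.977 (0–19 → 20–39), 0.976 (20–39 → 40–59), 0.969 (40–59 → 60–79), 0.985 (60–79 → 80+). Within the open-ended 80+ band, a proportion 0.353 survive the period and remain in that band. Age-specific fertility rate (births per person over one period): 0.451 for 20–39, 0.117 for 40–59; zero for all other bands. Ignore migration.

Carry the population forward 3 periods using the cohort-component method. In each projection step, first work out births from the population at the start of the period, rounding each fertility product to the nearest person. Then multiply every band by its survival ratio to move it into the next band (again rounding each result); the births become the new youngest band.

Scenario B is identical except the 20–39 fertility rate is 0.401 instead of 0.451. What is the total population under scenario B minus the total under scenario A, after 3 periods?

-176

Let band 1 be 0–19 through band 5 = 80+.
— Period 1 —
Births: 1250 * 0.451 = 564, 380 * 0.117 = 44 → total 608
Band 2: 1260 * 0.977 = 1231
Band 3: 1250 * 0.976 = 1220
Band 4: 380 * 0.969 = 368
Band 5: 1410 * 0.985 + 1280 * 0.353 = 1389 + 452 = 1841
Population now: 0–19=608, 20–39=1231, 40–59=1220, 60–79=368, 80+=1841
— Period 2 —
Births: 1231 * 0.451 = 555, 1220 * 0.117 = 143 → total 698
Band 2: 608 * 0.977 = 594
Band 3: 1231 * 0.976 = 1201
Band 4: 1220 * 0.969 = 1182
Band 5: 368 * 0.985 + 1841 * 0.353 = 362 + 650 = 1012
Population now: 0–19=698, 20–39=594, 40–59=1201, 60–79=1182, 80+=1012
— Period 3 —
Births: 594 * 0.451 = 268, 1201 * 0.117 = 141 → total 409
Band 2: 698 * 0.977 = 682
Band 3: 594 * 0.976 = 580
Band 4: 1201 * 0.969 = 1164
Band 5: 1182 * 0.985 + 1012 * 0.353 = 1164 + 357 = 1521
Population now: 0–19=409, 20–39=682, 40–59=580, 60–79=1164, 80+=1521
Scenario A total after 3 periods: 4356
Scenario B projection —
— Period 1 —
Births: 1250 * 0.401 = 501, 380 * 0.117 = 44 → total 545
Band 2: 1260 * 0.977 = 1231
Band 3: 1250 * 0.976 = 1220
Band 4: 380 * 0.969 = 368
Band 5: 1410 * 0.985 + 1280 * 0.353 = 1389 + 452 = 1841
Population now: 0–19=545, 20–39=1231, 40–59=1220, 60–79=368, 80+=1841
— Period 2 —
Births: 1231 * 0.401 = 494, 1220 * 0.117 = 143 → total 637
Band 2: 545 * 0.977 = 532
Band 3: 1231 * 0.976 = 1201
Band 4: 1220 * 0.969 = 1182
Band 5: 368 * 0.985 + 1841 * 0.353 = 362 + 650 = 1012
Population now: 0–19=637, 20–39=532, 40–59=1201, 60–79=1182, 80+=1012
— Period 3 —
Births: 532 * 0.401 = 213, 1201 * 0.117 = 141 → total 354
Band 2: 637 * 0.977 = 622
Band 3: 532 * 0.976 = 519
Band 4: 1201 * 0.969 = 1164
Band 5: 1182 * 0.985 + 1012 * 0.353 = 1164 + 357 = 1521
Population now: 0–19=354, 20–39=622, 40–59=519, 60–79=1164, 80+=1521
Scenario B total after 3 periods: 4180
Difference B − A = 4180 − 4356 = -176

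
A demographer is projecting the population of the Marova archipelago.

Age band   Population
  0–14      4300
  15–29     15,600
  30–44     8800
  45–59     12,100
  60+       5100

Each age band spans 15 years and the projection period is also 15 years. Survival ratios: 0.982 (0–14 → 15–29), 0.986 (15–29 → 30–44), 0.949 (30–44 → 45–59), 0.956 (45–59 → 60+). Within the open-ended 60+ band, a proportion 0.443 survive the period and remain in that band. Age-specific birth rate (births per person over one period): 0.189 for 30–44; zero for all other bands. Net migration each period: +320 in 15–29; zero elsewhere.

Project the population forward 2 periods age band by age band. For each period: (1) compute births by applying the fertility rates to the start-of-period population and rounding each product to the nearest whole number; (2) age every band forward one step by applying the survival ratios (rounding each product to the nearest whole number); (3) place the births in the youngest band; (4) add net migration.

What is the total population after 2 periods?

38046

Period 1.
Births: 8800 × 0.189 = 1663
15–29: 4300 × 0.982 = 4223
30–44: 15600 × 0.986 = 15382
45–59: 8800 × 0.949 = 8351
60+: 12100 × 0.956 + 5100 × 0.443 = 11568 + 2259 = 13827
Net migration: 15–29 + 320 → 4543
Giving 1663 / 4543 / 15382 / 8351 / 13827.
Period 2.
Births: 15382 × 0.189 = 2907
15–29: 1663 × 0.982 = 1633
30–44: 4543 × 0.986 = 4479
45–59: 15382 × 0.949 = 14598
60+: 8351 × 0.956 + 13827 × 0.443 = 7984 + 6125 = 14109
Net migration: 15–29 + 320 → 1953
Giving 2907 / 1953 / 4479 / 14598 / 14109.
Total after period 2: 2907 + 1953 + 4479 + 14598 + 14109 = 38046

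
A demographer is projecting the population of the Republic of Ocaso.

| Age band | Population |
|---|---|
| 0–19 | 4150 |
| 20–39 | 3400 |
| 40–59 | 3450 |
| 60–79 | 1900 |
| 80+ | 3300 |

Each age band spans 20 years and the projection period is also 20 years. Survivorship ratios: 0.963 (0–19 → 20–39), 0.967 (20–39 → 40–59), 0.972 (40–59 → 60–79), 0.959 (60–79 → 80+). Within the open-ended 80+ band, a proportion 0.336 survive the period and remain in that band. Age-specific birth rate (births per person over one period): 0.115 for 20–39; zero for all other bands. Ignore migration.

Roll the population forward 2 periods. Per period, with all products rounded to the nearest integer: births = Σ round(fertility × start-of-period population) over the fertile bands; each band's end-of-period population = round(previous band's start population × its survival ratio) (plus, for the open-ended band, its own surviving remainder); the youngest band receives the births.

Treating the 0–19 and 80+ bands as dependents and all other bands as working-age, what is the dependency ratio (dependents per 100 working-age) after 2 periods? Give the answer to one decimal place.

62.7

(Groups numbered youngest = 1 to oldest = 5.)
Period 1:
Births: 3400 * 0.115 = 391
Group 2: 4150 * 0.963 = 3996
Group 3: 3400 * 0.967 = 3288
Group 4: 3450 * 0.972 = 3353
Group 5: 1900 * 0.959 + 3300 * 0.336 = 1822 + 1109 = 2931
→ [391, 3996, 3288, 3353, 2931]
Period 2:
Births: 3996 * 0.115 = 460
Group 2: 391 * 0.963 = 377
Group 3: 3996 * 0.967 = 3864
Group 4: 3288 * 0.972 = 3196
Group 5: 3353 * 0.959 + 2931 * 0.336 = 3216 + 985 = 4201
→ [460, 377, 3864, 3196, 4201]
Dependents (band 0–19 + band 80+) = 460 + 4201 = 4661; working-age = 7437; ratio = 4661/7437 × 100 = 62.7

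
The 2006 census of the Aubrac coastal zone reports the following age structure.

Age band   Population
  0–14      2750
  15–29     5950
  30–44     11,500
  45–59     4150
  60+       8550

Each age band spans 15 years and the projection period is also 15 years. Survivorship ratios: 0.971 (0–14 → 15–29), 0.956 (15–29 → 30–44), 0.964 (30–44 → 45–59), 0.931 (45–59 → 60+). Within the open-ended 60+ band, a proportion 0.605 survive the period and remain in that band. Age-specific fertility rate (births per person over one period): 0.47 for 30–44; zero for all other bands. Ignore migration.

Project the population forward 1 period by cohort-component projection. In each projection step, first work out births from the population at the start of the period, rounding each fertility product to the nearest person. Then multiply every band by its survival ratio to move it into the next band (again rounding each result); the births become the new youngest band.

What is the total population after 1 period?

33886

— Period 1 —
Births: 11500 × 0.47 = 5405
15–29: 2750 × 0.971 = 2670
30–44: 5950 × 0.956 = 5688
45–59: 11500 × 0.964 = 11086
60+: 4150 × 0.931 + 8550 × 0.605 = 3864 + 5173 = 9037
End of period: [5405, 2670, 5688, 11086, 9037]
Total after period 1: 5405 + 2670 + 5688 + 11086 + 9037 = 33886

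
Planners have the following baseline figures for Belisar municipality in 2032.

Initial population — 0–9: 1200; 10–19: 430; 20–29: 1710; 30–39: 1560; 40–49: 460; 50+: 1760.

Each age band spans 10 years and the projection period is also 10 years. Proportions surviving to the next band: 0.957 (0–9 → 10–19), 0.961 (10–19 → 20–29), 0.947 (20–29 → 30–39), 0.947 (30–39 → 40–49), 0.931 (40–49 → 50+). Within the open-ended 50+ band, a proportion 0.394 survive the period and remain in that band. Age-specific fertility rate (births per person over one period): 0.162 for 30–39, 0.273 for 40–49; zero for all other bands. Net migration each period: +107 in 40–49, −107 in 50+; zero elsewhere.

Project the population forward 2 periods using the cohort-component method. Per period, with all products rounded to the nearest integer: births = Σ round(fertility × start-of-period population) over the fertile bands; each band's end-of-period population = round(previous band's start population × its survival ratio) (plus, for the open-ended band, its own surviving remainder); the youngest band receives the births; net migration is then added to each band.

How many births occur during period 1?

After projecting period 1:
Births: 1560 × 0.162 = 253 ; 460 × 0.273 = 126 — total 379
10–19: 1200 × 0.957 = 1148
20–29: 430 × 0.961 = 413
30–39: 1710 × 0.947 = 1619
40–49: 1560 × 0.947 = 1477
50+: 460 × 0.931 + 1760 × 0.394 = 428 + 693 = 1121
Net migration: 40–49 + 107 → 1584; 50+ − 107 → 1014
→ [379, 1148, 413, 1619, 1584, 1014]

379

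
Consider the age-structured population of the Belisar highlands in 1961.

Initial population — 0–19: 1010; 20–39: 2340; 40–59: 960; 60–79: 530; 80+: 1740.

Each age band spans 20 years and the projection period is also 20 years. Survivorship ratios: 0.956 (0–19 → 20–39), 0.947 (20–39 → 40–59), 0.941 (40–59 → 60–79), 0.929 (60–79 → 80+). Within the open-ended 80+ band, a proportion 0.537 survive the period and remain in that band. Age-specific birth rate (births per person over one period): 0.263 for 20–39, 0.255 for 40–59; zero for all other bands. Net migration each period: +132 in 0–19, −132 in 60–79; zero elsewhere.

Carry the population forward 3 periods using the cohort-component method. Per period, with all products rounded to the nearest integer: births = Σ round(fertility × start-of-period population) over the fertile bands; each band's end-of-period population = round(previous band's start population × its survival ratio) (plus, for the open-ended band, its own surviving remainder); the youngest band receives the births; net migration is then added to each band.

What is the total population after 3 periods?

(Bands numbered youngest = 1 to oldest = 5.)
Period 1.
Births: 2340 * 0.263 = 615 ; 960 * 0.255 = 245 — total 860
Band 2: 1010 * 0.956 = 966
Band 3: 2340 * 0.947 = 2216
Band 4: 960 * 0.941 = 903
Band 5: 530 * 0.929 + 1740 * 0.537 = 492 + 934 = 1426
Net migration: Band 1 + 132 → 992; Band 4 − 132 → 771
Giving 992 / 966 / 2216 / 771 / 1426.
Period 2.
Births: 966 * 0.263 = 254 ; 2216 * 0.255 = 565 — total 819
Band 2: 992 * 0.956 = 948
Band 3: 966 * 0.947 = 915
Band 4: 2216 * 0.941 = 2085
Band 5: 771 * 0.929 + 1426 * 0.537 = 716 + 766 = 1482
Net migration: Band 1 + 132 → 951; Band 4 − 132 → 1953
Giving 951 / 948 / 915 / 1953 / 1482.
Period 3.
Births: 948 * 0.263 = 249 ; 915 * 0.255 = 233 — total 482
Band 2: 951 * 0.956 = 909
Band 3: 948 * 0.947 = 898
Band 4: 915 * 0.941 = 861
Band 5: 1953 * 0.929 + 1482 * 0.537 = 1814 + 796 = 2610
Net migration: Band 1 + 132 → 614; Band 4 − 132 → 729
Giving 614 / 909 / 898 / 729 / 2610.
Total after period 3: 614 + 909 + 898 + 729 + 2610 = 5760

5760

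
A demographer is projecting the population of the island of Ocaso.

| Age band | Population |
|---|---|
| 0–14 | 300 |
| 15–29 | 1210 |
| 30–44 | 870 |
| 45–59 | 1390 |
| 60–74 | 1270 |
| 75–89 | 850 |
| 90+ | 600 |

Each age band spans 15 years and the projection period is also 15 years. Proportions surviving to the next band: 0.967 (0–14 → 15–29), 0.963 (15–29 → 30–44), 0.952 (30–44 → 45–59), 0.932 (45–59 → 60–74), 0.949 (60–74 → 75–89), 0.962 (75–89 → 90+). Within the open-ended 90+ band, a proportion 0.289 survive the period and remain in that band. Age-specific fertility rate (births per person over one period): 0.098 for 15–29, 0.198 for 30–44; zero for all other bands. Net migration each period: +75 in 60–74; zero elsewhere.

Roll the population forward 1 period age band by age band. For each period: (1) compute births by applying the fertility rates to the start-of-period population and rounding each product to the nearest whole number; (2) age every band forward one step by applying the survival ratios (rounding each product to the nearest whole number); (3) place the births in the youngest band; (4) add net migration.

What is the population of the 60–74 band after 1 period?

1370

Period 1:
Births: 1210 × 0.098 = 119 ; 870 × 0.198 = 172 — total 291
15–29: 300 × 0.967 = 290
30–44: 1210 × 0.963 = 1165
45–59: 870 × 0.952 = 828
60–74: 1390 × 0.932 = 1295
75–89: 1270 × 0.949 = 1205
90+: 850 × 0.962 + 600 × 0.289 = 818 + 173 = 991
Net migration: 60–74 + 75 → 1370
Population now: 0–14=291, 15–29=290, 30–44=1165, 45–59=828, 60–74=1370, 75–89=1205, 90+=991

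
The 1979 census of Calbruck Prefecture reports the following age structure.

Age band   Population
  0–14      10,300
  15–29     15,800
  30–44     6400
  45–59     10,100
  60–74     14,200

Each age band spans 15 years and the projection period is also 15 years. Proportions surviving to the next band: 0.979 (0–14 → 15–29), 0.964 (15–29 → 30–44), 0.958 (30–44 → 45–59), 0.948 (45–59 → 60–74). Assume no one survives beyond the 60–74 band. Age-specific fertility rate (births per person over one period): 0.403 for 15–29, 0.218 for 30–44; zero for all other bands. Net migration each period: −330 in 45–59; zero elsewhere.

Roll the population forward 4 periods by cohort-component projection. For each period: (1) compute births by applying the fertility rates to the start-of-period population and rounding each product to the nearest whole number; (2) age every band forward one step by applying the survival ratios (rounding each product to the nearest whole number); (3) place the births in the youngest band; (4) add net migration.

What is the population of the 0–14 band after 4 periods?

4510

Numbering the groups 1..5 from youngest to oldest:
After projecting period 1:
Births: 15800 * 0.403 = 6367, 6400 * 0.218 = 1395 → 7762
Group 2: 10300 * 0.979 = 10084
Group 3: 15800 * 0.964 = 15231
Group 4: 6400 * 0.958 = 6131
Group 5: 10100 * 0.948 = 9575
Net migration: Group 4 − 330 → 5801
Giving 7762 / 10084 / 15231 / 5801 / 9575.
After projecting period 2:
Births: 10084 * 0.403 = 4064, 15231 * 0.218 = 3320 → 7384
Group 2: 7762 * 0.979 = 7599
Group 3: 10084 * 0.964 = 9721
Group 4: 15231 * 0.958 = 14591
Group 5: 5801 * 0.948 = 5499
Net migration: Group 4 − 330 → 14261
Giving 7384 / 7599 / 9721 / 14261 / 5499.
After projecting period 3:
Births: 7599 * 0.403 = 3062, 9721 * 0.218 = 2119 → 5181
Group 2: 7384 * 0.979 = 7229
Group 3: 7599 * 0.964 = 7325
Group 4: 9721 * 0.958 = 9313
Group 5: 14261 * 0.948 = 13519
Net migration: Group 4 − 330 → 8983
Giving 5181 / 7229 / 7325 / 8983 / 13519.
After projecting period 4:
Births: 7229 * 0.403 = 2913, 7325 * 0.218 = 1597 → 4510
Group 2: 5181 * 0.979 = 5072
Group 3: 7229 * 0.964 = 6969
Group 4: 7325 * 0.958 = 7017
Group 5: 8983 * 0.948 = 8516
Net migration: Group 4 − 330 → 6687
Giving 4510 / 5072 / 6969 / 6687 / 8516.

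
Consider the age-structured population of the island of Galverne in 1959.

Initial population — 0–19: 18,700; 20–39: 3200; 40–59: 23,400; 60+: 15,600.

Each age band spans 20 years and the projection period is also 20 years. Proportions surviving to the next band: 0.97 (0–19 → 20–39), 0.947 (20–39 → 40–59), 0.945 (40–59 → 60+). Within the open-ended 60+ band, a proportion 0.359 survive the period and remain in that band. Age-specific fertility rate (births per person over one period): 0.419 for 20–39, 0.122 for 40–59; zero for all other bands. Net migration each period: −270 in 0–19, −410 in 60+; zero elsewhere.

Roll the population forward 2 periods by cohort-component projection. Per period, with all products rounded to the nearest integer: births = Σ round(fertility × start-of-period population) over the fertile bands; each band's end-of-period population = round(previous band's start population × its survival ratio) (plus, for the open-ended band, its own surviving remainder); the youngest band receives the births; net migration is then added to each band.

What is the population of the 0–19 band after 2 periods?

[period 1]
Births: 3200 * 0.419 = 1341  |  23400 * 0.122 = 2855 — total 4196
20–39: 18700 * 0.97 = 18139
40–59: 3200 * 0.947 = 3030
60+: 23400 * 0.945 + 15600 * 0.359 = 22113 + 5600 = 27713
Net migration: 0–19 − 270 → 3926; 60+ − 410 → 27303
Population now: 0–19=3926, 20–39=18139, 40–59=3030, 60+=27303
[period 2]
Births: 18139 * 0.419 = 7600  |  3030 * 0.122 = 370 — total 7970
20–39: 3926 * 0.97 = 3808
40–59: 18139 * 0.947 = 17178
60+: 3030 * 0.945 + 27303 * 0.359 = 2863 + 9802 = 12665
Net migration: 0–19 − 270 → 7700; 60+ − 410 → 12255
Population now: 0–19=7700, 20–39=3808, 40–59=17178, 60+=12255

7700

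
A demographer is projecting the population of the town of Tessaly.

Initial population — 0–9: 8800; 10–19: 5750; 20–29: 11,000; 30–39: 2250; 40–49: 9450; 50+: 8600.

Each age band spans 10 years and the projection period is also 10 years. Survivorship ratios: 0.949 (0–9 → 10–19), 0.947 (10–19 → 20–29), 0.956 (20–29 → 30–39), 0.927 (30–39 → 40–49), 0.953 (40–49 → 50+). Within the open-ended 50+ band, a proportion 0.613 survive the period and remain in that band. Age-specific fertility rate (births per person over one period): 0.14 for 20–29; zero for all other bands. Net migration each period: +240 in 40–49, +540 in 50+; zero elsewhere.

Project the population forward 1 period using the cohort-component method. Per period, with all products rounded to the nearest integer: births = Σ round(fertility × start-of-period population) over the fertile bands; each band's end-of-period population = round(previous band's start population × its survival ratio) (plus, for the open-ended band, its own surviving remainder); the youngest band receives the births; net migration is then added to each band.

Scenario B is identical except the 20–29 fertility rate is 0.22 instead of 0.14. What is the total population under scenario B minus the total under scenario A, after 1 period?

Period 1:
Births: 11000 * 0.14 = 1540
10–19: 8800 * 0.949 = 8351
20–29: 5750 * 0.947 = 5445
30–39: 11000 * 0.956 = 10516
40–49: 2250 * 0.927 = 2086
50+: 9450 * 0.953 + 8600 * 0.613 = 9006 + 5272 = 14278
Net migration: 40–49 + 240 → 2326; 50+ + 540 → 14818
Giving 1540 / 8351 / 5445 / 10516 / 2326 / 14818.
Scenario A total after 1 period: 42996
Scenario B projection —
Period 1:
Births: 11000 * 0.22 = 2420
10–19: 8800 * 0.949 = 8351
20–29: 5750 * 0.947 = 5445
30–39: 11000 * 0.956 = 10516
40–49: 2250 * 0.927 = 2086
50+: 9450 * 0.953 + 8600 * 0.613 = 9006 + 5272 = 14278
Net migration: 40–49 + 240 → 2326; 50+ + 540 → 14818
Giving 2420 / 8351 / 5445 / 10516 / 2326 / 14818.
Scenario B total after 1 period: 43876
Difference B − A = 43876 − 42996 = 880

880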